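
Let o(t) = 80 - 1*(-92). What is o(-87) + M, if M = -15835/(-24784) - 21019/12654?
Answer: 26810759893/156808368 ≈ 170.98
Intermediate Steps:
o(t) = 172 (o(t) = 80 + 92 = 172)
M = -160279403/156808368 (M = -15835*(-1/24784) - 21019*1/12654 = 15835/24784 - 21019/12654 = -160279403/156808368 ≈ -1.0221)
o(-87) + M = 172 - 160279403/156808368 = 26810759893/156808368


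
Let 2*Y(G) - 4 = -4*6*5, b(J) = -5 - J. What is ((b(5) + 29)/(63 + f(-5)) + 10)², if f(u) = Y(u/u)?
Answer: 4761/25 ≈ 190.44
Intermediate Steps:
Y(G) = -58 (Y(G) = 2 + (-4*6*5)/2 = 2 + (-24*5)/2 = 2 + (½)*(-120) = 2 - 60 = -58)
f(u) = -58
((b(5) + 29)/(63 + f(-5)) + 10)² = (((-5 - 1*5) + 29)/(63 - 58) + 10)² = (((-5 - 5) + 29)/5 + 10)² = ((-10 + 29)*(⅕) + 10)² = (19*(⅕) + 10)² = (19/5 + 10)² = (69/5)² = 4761/25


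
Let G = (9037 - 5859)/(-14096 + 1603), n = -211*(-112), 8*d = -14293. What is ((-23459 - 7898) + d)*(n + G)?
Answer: -39140154974151/49972 ≈ -7.8324e+8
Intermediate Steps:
d = -14293/8 (d = (⅛)*(-14293) = -14293/8 ≈ -1786.6)
n = 23632
G = -3178/12493 (G = 3178/(-12493) = 3178*(-1/12493) = -3178/12493 ≈ -0.25438)
((-23459 - 7898) + d)*(n + G) = ((-23459 - 7898) - 14293/8)*(23632 - 3178/12493) = (-31357 - 14293/8)*(295231398/12493) = -265149/8*295231398/12493 = -39140154974151/49972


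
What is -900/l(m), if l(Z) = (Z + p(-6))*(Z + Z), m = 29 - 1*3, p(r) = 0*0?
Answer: -225/338 ≈ -0.66568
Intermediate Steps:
p(r) = 0
m = 26 (m = 29 - 3 = 26)
l(Z) = 2*Z² (l(Z) = (Z + 0)*(Z + Z) = Z*(2*Z) = 2*Z²)
-900/l(m) = -900/(2*26²) = -900/(2*676) = -900/1352 = -900*1/1352 = -225/338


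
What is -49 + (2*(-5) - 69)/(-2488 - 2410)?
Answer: -3037/62 ≈ -48.984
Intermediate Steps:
-49 + (2*(-5) - 69)/(-2488 - 2410) = -49 + (-10 - 69)/(-4898) = -49 - 79*(-1/4898) = -49 + 1/62 = -3037/62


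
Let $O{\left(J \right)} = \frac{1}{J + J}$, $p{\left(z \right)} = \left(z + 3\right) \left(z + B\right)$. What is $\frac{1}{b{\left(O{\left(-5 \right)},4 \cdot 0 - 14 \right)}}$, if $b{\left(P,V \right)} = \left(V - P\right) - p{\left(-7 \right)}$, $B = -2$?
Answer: $- \frac{10}{499} \approx -0.02004$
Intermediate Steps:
$p{\left(z \right)} = \left(-2 + z\right) \left(3 + z\right)$ ($p{\left(z \right)} = \left(z + 3\right) \left(z - 2\right) = \left(3 + z\right) \left(-2 + z\right) = \left(-2 + z\right) \left(3 + z\right)$)
$O{\left(J \right)} = \frac{1}{2 J}$
$b{\left(P,V \right)} = -36 + V - P$ ($b{\left(P,V \right)} = \left(V - P\right) - \left(-6 - 7 + \left(-7\right)^{2}\right) = \left(V - P\right) - \left(-6 - 7 + 49\right) = \left(V - P\right) - 36 = -36 + V - P$)
$\frac{1}{b{\left(O{\left(-5 \right)},4 \cdot 0 - 14 \right)}} = \frac{1}{-36 + \left(4 \cdot 0 - 14\right) - \frac{1}{2 \left(-5\right)}} = \frac{1}{-36 + \left(0 - 14\right) - \frac{1}{2} \left(- \frac{1}{5}\right)} = \frac{1}{-36 - 14 - - \frac{1}{10}} = \frac{1}{-36 - 14 + \frac{1}{10}} = \frac{1}{- \frac{499}{10}} = - \frac{10}{499}$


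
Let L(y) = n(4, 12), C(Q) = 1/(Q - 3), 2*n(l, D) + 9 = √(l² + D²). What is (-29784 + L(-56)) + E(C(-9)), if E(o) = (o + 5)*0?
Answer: -59577/2 + 2*√10 ≈ -29782.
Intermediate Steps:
n(l, D) = -9/2 + √(D² + l²)/2 (n(l, D) = -9/2 + √(l² + D²)/2 = -9/2 + √(D² + l²)/2)
C(Q) = 1/(-3 + Q)
L(y) = -9/2 + 2*√10 (L(y) = -9/2 + √(12² + 4²)/2 = -9/2 + √(144 + 16)/2 = -9/2 + √160/2 = -9/2 + (4*√10)/2 = -9/2 + 2*√10)
E(o) = 0 (E(o) = (5 + o)*0 = 0)
(-29784 + L(-56)) + E(C(-9)) = (-29784 + (-9/2 + 2*√10)) + 0 = (-59577/2 + 2*√10) + 0 = -59577/2 + 2*√10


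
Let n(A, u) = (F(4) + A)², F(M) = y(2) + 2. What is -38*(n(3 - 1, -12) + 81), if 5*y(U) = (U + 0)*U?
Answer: -98838/25 ≈ -3953.5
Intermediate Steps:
y(U) = U²/5 (y(U) = ((U + 0)*U)/5 = (U*U)/5 = U²/5)
F(M) = 14/5 (F(M) = (⅕)*2² + 2 = (⅕)*4 + 2 = ⅘ + 2 = 14/5)
n(A, u) = (14/5 + A)²
-38*(n(3 - 1, -12) + 81) = -38*((14 + 5*(3 - 1))²/25 + 81) = -38*((14 + 5*2)²/25 + 81) = -38*((14 + 10)²/25 + 81) = -38*((1/25)*24² + 81) = -38*((1/25)*576 + 81) = -38*(576/25 + 81) = -38*2601/25 = -98838/25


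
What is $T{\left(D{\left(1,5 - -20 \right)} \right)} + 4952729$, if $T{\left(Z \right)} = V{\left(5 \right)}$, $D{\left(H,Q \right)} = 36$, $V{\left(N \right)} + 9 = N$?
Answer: $4952725$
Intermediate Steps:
$V{\left(N \right)} = -9 + N$
$T{\left(Z \right)} = -4$ ($T{\left(Z \right)} = -9 + 5 = -4$)
$T{\left(D{\left(1,5 - -20 \right)} \right)} + 4952729 = -4 + 4952729 = 4952725$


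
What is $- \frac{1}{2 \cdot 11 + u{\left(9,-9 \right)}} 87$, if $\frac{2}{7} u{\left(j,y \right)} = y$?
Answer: $\frac{174}{19} \approx 9.1579$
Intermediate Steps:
$u{\left(j,y \right)} = \frac{7 y}{2}$
$- \frac{1}{2 \cdot 11 + u{\left(9,-9 \right)}} 87 = - \frac{1}{2 \cdot 11 + \frac{7}{2} \left(-9\right)} 87 = - \frac{1}{22 - \frac{63}{2}} \cdot 87 = - \frac{1}{- \frac{19}{2}} \cdot 87 = \left(-1\right) \left(- \frac{2}{19}\right) 87 = \frac{2}{19} \cdot 87 = \frac{174}{19}$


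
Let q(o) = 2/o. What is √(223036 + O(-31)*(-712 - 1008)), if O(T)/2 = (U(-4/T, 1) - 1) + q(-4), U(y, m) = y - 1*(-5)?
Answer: 2*√50585149/31 ≈ 458.86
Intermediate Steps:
U(y, m) = 5 + y (U(y, m) = y + 5 = 5 + y)
O(T) = 7 - 8/T (O(T) = 2*(((5 - 4/T) - 1) + 2/(-4)) = 2*((4 - 4/T) + 2*(-¼)) = 2*((4 - 4/T) - ½) = 2*(7/2 - 4/T) = 7 - 8/T)
√(223036 + O(-31)*(-712 - 1008)) = √(223036 + (7 - 8/(-31))*(-712 - 1008)) = √(223036 + (7 - 8*(-1/31))*(-1720)) = √(223036 + (7 + 8/31)*(-1720)) = √(223036 + (225/31)*(-1720)) = √(223036 - 387000/31) = √(6527116/31) = 2*√50585149/31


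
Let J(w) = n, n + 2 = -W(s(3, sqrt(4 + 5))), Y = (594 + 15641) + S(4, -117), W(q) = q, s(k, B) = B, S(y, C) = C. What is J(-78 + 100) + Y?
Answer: 16113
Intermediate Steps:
Y = 16118 (Y = (594 + 15641) - 117 = 16235 - 117 = 16118)
n = -5 (n = -2 - sqrt(4 + 5) = -2 - sqrt(9) = -2 - 1*3 = -2 - 3 = -5)
J(w) = -5
J(-78 + 100) + Y = -5 + 16118 = 16113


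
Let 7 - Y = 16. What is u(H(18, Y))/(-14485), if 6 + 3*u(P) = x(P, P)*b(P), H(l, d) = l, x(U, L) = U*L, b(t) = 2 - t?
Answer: 346/2897 ≈ 0.11943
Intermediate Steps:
Y = -9 (Y = 7 - 1*16 = 7 - 16 = -9)
x(U, L) = L*U
u(P) = -2 + P**2*(2 - P)/3 (u(P) = -2 + ((P*P)*(2 - P))/3 = -2 + (P**2*(2 - P))/3 = -2 + P**2*(2 - P)/3)
u(H(18, Y))/(-14485) = (-2 + (1/3)*18**2*(2 - 1*18))/(-14485) = (-2 + (1/3)*324*(2 - 18))*(-1/14485) = (-2 + (1/3)*324*(-16))*(-1/14485) = (-2 - 1728)*(-1/14485) = -1730*(-1/14485) = 346/2897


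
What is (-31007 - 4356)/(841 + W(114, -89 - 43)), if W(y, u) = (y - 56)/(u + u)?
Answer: -4667916/110983 ≈ -42.060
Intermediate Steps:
W(y, u) = (-56 + y)/(2*u) (W(y, u) = (-56 + y)/((2*u)) = (-56 + y)*(1/(2*u)) = (-56 + y)/(2*u))
(-31007 - 4356)/(841 + W(114, -89 - 43)) = (-31007 - 4356)/(841 + (-56 + 114)/(2*(-89 - 43))) = -35363/(841 + (1/2)*58/(-132)) = -35363/(841 + (1/2)*(-1/132)*58) = -35363/(841 - 29/132) = -35363/110983/132 = -35363*132/110983 = -4667916/110983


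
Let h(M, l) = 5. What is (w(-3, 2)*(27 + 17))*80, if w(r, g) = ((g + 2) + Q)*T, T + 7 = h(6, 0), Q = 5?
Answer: -63360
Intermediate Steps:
T = -2 (T = -7 + 5 = -2)
w(r, g) = -14 - 2*g (w(r, g) = ((g + 2) + 5)*(-2) = ((2 + g) + 5)*(-2) = (7 + g)*(-2) = -14 - 2*g)
(w(-3, 2)*(27 + 17))*80 = ((-14 - 2*2)*(27 + 17))*80 = ((-14 - 4)*44)*80 = -18*44*80 = -792*80 = -63360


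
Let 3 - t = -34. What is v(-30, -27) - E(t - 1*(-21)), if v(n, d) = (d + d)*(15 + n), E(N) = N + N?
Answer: 694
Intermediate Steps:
t = 37 (t = 3 - 1*(-34) = 3 + 34 = 37)
E(N) = 2*N
v(n, d) = 2*d*(15 + n) (v(n, d) = (2*d)*(15 + n) = 2*d*(15 + n))
v(-30, -27) - E(t - 1*(-21)) = 2*(-27)*(15 - 30) - 2*(37 - 1*(-21)) = 2*(-27)*(-15) - 2*(37 + 21) = 810 - 2*58 = 810 - 1*116 = 810 - 116 = 694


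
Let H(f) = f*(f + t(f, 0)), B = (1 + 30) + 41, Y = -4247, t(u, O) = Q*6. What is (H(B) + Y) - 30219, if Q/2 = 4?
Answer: -25826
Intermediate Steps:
Q = 8 (Q = 2*4 = 8)
t(u, O) = 48 (t(u, O) = 8*6 = 48)
B = 72 (B = 31 + 41 = 72)
H(f) = f*(48 + f) (H(f) = f*(f + 48) = f*(48 + f))
(H(B) + Y) - 30219 = (72*(48 + 72) - 4247) - 30219 = (72*120 - 4247) - 30219 = (8640 - 4247) - 30219 = 4393 - 30219 = -25826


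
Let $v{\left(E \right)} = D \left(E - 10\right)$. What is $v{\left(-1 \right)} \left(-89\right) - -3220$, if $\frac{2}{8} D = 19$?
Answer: $77624$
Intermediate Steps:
$D = 76$ ($D = 4 \cdot 19 = 76$)
$v{\left(E \right)} = -760 + 76 E$ ($v{\left(E \right)} = 76 \left(E - 10\right) = 76 \left(-10 + E\right) = -760 + 76 E$)
$v{\left(-1 \right)} \left(-89\right) - -3220 = \left(-760 + 76 \left(-1\right)\right) \left(-89\right) - -3220 = \left(-760 - 76\right) \left(-89\right) + 3220 = \left(-836\right) \left(-89\right) + 3220 = 74404 + 3220 = 77624$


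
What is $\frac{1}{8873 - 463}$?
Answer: $\frac{1}{8410} \approx 0.00011891$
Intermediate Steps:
$\frac{1}{8873 - 463} = \frac{1}{8410}$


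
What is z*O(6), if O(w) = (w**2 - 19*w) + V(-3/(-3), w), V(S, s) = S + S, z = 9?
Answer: -684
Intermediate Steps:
V(S, s) = 2*S
O(w) = 2 + w**2 - 19*w (O(w) = (w**2 - 19*w) + 2*(-3/(-3)) = (w**2 - 19*w) + 2*(-3*(-1/3)) = (w**2 - 19*w) + 2*1 = (w**2 - 19*w) + 2 = 2 + w**2 - 19*w)
z*O(6) = 9*(2 + 6**2 - 19*6) = 9*(2 + 36 - 114) = 9*(-76) = -684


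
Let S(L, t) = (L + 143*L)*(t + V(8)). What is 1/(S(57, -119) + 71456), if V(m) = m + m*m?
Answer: -1/314320 ≈ -3.1815e-6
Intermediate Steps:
V(m) = m + m²
S(L, t) = 144*L*(72 + t) (S(L, t) = (L + 143*L)*(t + 8*(1 + 8)) = (144*L)*(t + 8*9) = (144*L)*(t + 72) = (144*L)*(72 + t) = 144*L*(72 + t))
1/(S(57, -119) + 71456) = 1/(144*57*(72 - 119) + 71456) = 1/(144*57*(-47) + 71456) = 1/(-385776 + 71456) = 1/(-314320) = -1/314320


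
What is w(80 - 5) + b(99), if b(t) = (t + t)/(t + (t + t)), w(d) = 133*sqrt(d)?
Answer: 2/3 + 665*sqrt(3) ≈ 1152.5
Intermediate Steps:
b(t) = 2/3 (b(t) = (2*t)/(t + 2*t) = (2*t)/((3*t)) = (2*t)*(1/(3*t)) = 2/3)
w(80 - 5) + b(99) = 133*sqrt(80 - 5) + 2/3 = 133*sqrt(75) + 2/3 = 133*(5*sqrt(3)) + 2/3 = 665*sqrt(3) + 2/3 = 2/3 + 665*sqrt(3)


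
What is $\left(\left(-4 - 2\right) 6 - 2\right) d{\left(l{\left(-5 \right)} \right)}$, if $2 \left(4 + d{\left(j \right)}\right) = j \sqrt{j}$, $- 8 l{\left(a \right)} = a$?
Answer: $152 - \frac{95 \sqrt{10}}{32} \approx 142.61$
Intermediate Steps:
$l{\left(a \right)} = - \frac{a}{8}$
$d{\left(j \right)} = -4 + \frac{j^{\frac{3}{2}}}{2}$ ($d{\left(j \right)} = -4 + \frac{j \sqrt{j}}{2} = -4 + \frac{j^{\frac{3}{2}}}{2}$)
$\left(\left(-4 - 2\right) 6 - 2\right) d{\left(l{\left(-5 \right)} \right)} = \left(\left(-4 - 2\right) 6 - 2\right) \left(-4 + \frac{\left(\left(- \frac{1}{8}\right) \left(-5\right)\right)^{\frac{3}{2}}}{2}\right) = \left(\left(-6\right) 6 - 2\right) \left(-4 + \frac{\left(\frac{5}{8}\right)^{\frac{3}{2}}}{2}\right) = \left(-36 - 2\right) \left(-4 + \frac{\frac{5}{32} \sqrt{10}}{2}\right) = - 38 \left(-4 + \frac{5 \sqrt{10}}{64}\right) = 152 - \frac{95 \sqrt{10}}{32}$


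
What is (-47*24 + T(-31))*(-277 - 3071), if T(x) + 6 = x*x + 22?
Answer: 505548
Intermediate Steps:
T(x) = 16 + x² (T(x) = -6 + (x*x + 22) = -6 + (x² + 22) = -6 + (22 + x²) = 16 + x²)
(-47*24 + T(-31))*(-277 - 3071) = (-47*24 + (16 + (-31)²))*(-277 - 3071) = (-1128 + (16 + 961))*(-3348) = (-1128 + 977)*(-3348) = -151*(-3348) = 505548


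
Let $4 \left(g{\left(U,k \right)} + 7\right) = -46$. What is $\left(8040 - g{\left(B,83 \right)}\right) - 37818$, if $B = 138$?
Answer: $- \frac{59519}{2} \approx -29760.0$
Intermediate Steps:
$g{\left(U,k \right)} = - \frac{37}{2}$ ($g{\left(U,k \right)} = -7 + \frac{1}{4} \left(-46\right) = -7 - \frac{23}{2} = - \frac{37}{2}$)
$\left(8040 - g{\left(B,83 \right)}\right) - 37818 = \left(8040 - - \frac{37}{2}\right) - 37818 = \left(8040 + \frac{37}{2}\right) - 37818 = \frac{16117}{2} - 37818 = - \frac{59519}{2}$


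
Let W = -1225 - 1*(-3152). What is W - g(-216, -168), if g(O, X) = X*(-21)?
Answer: -1601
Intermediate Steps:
g(O, X) = -21*X
W = 1927 (W = -1225 + 3152 = 1927)
W - g(-216, -168) = 1927 - (-21)*(-168) = 1927 - 1*3528 = 1927 - 3528 = -1601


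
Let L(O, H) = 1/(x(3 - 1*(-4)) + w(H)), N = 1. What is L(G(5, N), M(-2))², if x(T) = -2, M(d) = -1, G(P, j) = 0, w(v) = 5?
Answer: ⅑ ≈ 0.11111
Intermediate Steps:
L(O, H) = ⅓ (L(O, H) = 1/(-2 + 5) = 1/3 = ⅓)
L(G(5, N), M(-2))² = (⅓)² = ⅑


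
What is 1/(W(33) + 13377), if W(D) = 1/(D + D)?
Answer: 66/882883 ≈ 7.4755e-5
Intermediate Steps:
W(D) = 1/(2*D)
1/(W(33) + 13377) = 1/((½)/33 + 13377) = 1/((½)*(1/33) + 13377) = 1/(1/66 + 13377) = 1/(882883/66) = 66/882883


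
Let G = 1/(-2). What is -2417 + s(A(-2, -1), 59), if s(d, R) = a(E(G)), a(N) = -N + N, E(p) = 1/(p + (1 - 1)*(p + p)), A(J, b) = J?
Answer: -2417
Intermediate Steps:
G = -1/2 ≈ -0.50000
E(p) = 1/p (E(p) = 1/(p + 0*(2*p)) = 1/(p + 0) = 1/p)
a(N) = 0
s(d, R) = 0
-2417 + s(A(-2, -1), 59) = -2417 + 0 = -2417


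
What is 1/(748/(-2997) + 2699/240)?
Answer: 239760/2636461 ≈ 0.090940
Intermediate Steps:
1/(748/(-2997) + 2699/240) = 1/(748*(-1/2997) + 2699*(1/240)) = 1/(-748/2997 + 2699/240) = 1/(2636461/239760) = 239760/2636461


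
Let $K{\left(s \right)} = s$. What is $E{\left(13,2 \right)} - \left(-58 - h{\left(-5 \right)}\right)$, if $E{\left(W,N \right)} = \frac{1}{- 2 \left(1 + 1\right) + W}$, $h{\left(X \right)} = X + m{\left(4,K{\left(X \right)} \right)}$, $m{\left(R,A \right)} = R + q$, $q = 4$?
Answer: $\frac{550}{9} \approx 61.111$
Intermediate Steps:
$m{\left(R,A \right)} = 4 + R$ ($m{\left(R,A \right)} = R + 4 = 4 + R$)
$h{\left(X \right)} = 8 + X$ ($h{\left(X \right)} = X + \left(4 + 4\right) = X + 8 = 8 + X$)
$E{\left(W,N \right)} = \frac{1}{-4 + W}$ ($E{\left(W,N \right)} = \frac{1}{\left(-2\right) 2 + W} = \frac{1}{-4 + W}$)
$E{\left(13,2 \right)} - \left(-58 - h{\left(-5 \right)}\right) = \frac{1}{-4 + 13} + \left(\left(\left(8 - 5\right) + 102\right) - 44\right) = \frac{1}{9} + \left(\left(3 + 102\right) - 44\right) = \frac{1}{9} + \left(105 - 44\right) = \frac{1}{9} + 61 = \frac{550}{9}$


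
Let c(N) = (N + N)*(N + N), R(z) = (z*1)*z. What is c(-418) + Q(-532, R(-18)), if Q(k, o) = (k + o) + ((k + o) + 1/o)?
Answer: 226307521/324 ≈ 6.9848e+5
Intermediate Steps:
R(z) = z² (R(z) = z*z = z²)
Q(k, o) = 1/o + 2*k + 2*o (Q(k, o) = (k + o) + (k + o + 1/o) = 1/o + 2*k + 2*o)
c(N) = 4*N² (c(N) = (2*N)*(2*N) = 4*N²)
c(-418) + Q(-532, R(-18)) = 4*(-418)² + (1 + 2*(-18)²*(-532 + (-18)²))/((-18)²) = 4*174724 + (1 + 2*324*(-532 + 324))/324 = 698896 + (1 + 2*324*(-208))/324 = 698896 + (1 - 134784)/324 = 698896 + (1/324)*(-134783) = 698896 - 134783/324 = 226307521/324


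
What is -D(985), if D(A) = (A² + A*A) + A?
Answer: -1941435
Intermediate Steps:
D(A) = A + 2*A² (D(A) = (A² + A²) + A = 2*A² + A = A + 2*A²)
-D(985) = -985*(1 + 2*985) = -985*(1 + 1970) = -985*1971 = -1*1941435 = -1941435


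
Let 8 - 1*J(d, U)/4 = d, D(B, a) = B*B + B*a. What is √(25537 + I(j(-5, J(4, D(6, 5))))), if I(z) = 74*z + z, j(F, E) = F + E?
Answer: 7*√538 ≈ 162.36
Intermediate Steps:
D(B, a) = B² + B*a
J(d, U) = 32 - 4*d
j(F, E) = E + F
I(z) = 75*z
√(25537 + I(j(-5, J(4, D(6, 5))))) = √(25537 + 75*((32 - 4*4) - 5)) = √(25537 + 75*((32 - 16) - 5)) = √(25537 + 75*(16 - 5)) = √(25537 + 75*11) = √(25537 + 825) = √26362 = 7*√538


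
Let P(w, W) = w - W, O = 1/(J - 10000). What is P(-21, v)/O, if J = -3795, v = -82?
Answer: -841495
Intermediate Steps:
O = -1/13795 (O = 1/(-3795 - 10000) = 1/(-13795) = -1/13795 ≈ -7.2490e-5)
P(-21, v)/O = (-21 - 1*(-82))/(-1/13795) = (-21 + 82)*(-13795) = 61*(-13795) = -841495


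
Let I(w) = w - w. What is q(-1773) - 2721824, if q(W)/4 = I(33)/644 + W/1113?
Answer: -1009799068/371 ≈ -2.7218e+6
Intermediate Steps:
I(w) = 0
q(W) = 4*W/1113 (q(W) = 4*(0/644 + W/1113) = 4*(0*(1/644) + W*(1/1113)) = 4*(0 + W/1113) = 4*(W/1113) = 4*W/1113)
q(-1773) - 2721824 = (4/1113)*(-1773) - 2721824 = -2364/371 - 2721824 = -1009799068/371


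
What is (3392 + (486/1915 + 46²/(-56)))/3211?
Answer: 4733331/4530890 ≈ 1.0447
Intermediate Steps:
(3392 + (486/1915 + 46²/(-56)))/3211 = (3392 + (486*(1/1915) + 2116*(-1/56)))*(1/3211) = (3392 + (486/1915 - 529/14))*(1/3211) = (3392 - 1006231/26810)*(1/3211) = (89933289/26810)*(1/3211) = 4733331/4530890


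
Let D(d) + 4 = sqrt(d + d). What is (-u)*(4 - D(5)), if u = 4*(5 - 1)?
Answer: -128 + 16*sqrt(10) ≈ -77.404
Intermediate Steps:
D(d) = -4 + sqrt(2)*sqrt(d) (D(d) = -4 + sqrt(d + d) = -4 + sqrt(2*d) = -4 + sqrt(2)*sqrt(d))
u = 16 (u = 4*4 = 16)
(-u)*(4 - D(5)) = (-1*16)*(4 - (-4 + sqrt(2)*sqrt(5))) = -16*(4 - (-4 + sqrt(10))) = -16*(4 + (4 - sqrt(10))) = -16*(8 - sqrt(10)) = -128 + 16*sqrt(10)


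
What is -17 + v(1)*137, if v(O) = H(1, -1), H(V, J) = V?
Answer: 120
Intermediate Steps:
v(O) = 1
-17 + v(1)*137 = -17 + 1*137 = -17 + 137 = 120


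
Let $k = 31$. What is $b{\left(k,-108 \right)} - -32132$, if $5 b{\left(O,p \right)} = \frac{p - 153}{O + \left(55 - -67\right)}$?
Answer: $\frac{2731191}{85} \approx 32132.0$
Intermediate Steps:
$b{\left(O,p \right)} = \frac{-153 + p}{5 \left(122 + O\right)}$ ($b{\left(O,p \right)} = \frac{\left(p - 153\right) \frac{1}{O + \left(55 - -67\right)}}{5} = \frac{\left(-153 + p\right) \frac{1}{O + \left(55 + 67\right)}}{5} = \frac{\left(-153 + p\right) \frac{1}{O + 122}}{5} = \frac{\left(-153 + p\right) \frac{1}{122 + O}}{5} = \frac{\frac{1}{122 + O} \left(-153 + p\right)}{5} = \frac{-153 + p}{5 \left(122 + O\right)}$)
$b{\left(k,-108 \right)} - -32132 = \frac{-153 - 108}{5 \left(122 + 31\right)} - -32132 = \frac{1}{5} \cdot \frac{1}{153} \left(-261\right) + 32132 = - \frac{29}{85} + 32132 = \frac{2731191}{85}$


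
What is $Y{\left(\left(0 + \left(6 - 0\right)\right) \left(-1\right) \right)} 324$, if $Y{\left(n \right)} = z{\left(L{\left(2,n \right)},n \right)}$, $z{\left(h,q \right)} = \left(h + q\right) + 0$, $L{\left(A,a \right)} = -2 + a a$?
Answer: $9072$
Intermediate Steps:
$L{\left(A,a \right)} = -2 + a^{2}$
$z{\left(h,q \right)} = h + q$
$Y{\left(n \right)} = -2 + n + n^{2}$ ($Y{\left(n \right)} = \left(-2 + n^{2}\right) + n = -2 + n + n^{2}$)
$Y{\left(\left(0 + \left(6 - 0\right)\right) \left(-1\right) \right)} 324 = \left(-2 + \left(0 + \left(6 - 0\right)\right) \left(-1\right) + \left(\left(0 + \left(6 - 0\right)\right) \left(-1\right)\right)^{2}\right) 324 = \left(-2 + \left(0 + \left(6 + 0\right)\right) \left(-1\right) + \left(\left(0 + \left(6 + 0\right)\right) \left(-1\right)\right)^{2}\right) 324 = \left(-2 + \left(0 + 6\right) \left(-1\right) + \left(\left(0 + 6\right) \left(-1\right)\right)^{2}\right) 324 = \left(-2 + 6 \left(-1\right) + \left(6 \left(-1\right)\right)^{2}\right) 324 = \left(-2 - 6 + \left(-6\right)^{2}\right) 324 = \left(-2 - 6 + 36\right) 324 = 28 \cdot 324 = 9072$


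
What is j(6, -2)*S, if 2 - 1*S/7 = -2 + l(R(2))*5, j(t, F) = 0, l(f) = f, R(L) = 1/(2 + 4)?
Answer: 0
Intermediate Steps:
R(L) = ⅙ (R(L) = 1/6 = ⅙)
S = 133/6 (S = 14 - 7*(-2 + (⅙)*5) = 14 - 7*(-2 + ⅚) = 14 - 7*(-7/6) = 14 + 49/6 = 133/6 ≈ 22.167)
j(6, -2)*S = 0*(133/6) = 0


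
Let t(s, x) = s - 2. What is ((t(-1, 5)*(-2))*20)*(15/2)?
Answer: 900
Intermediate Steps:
t(s, x) = -2 + s
((t(-1, 5)*(-2))*20)*(15/2) = (((-2 - 1)*(-2))*20)*(15/2) = (-3*(-2)*20)*(15*(1/2)) = (6*20)*(15/2) = 120*(15/2) = 900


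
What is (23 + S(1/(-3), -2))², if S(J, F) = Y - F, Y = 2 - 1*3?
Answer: 576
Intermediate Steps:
Y = -1 (Y = 2 - 3 = -1)
S(J, F) = -1 - F
(23 + S(1/(-3), -2))² = (23 + (-1 - 1*(-2)))² = (23 + (-1 + 2))² = (23 + 1)² = 24² = 576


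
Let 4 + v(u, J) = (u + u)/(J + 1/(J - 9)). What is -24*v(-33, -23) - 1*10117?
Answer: -676015/67 ≈ -10090.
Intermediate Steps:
v(u, J) = -4 + 2*u/(J + 1/(-9 + J)) (v(u, J) = -4 + (u + u)/(J + 1/(J - 9)) = -4 + (2*u)/(J + 1/(-9 + J)) = -4 + 2*u/(J + 1/(-9 + J)))
-24*v(-33, -23) - 1*10117 = -48*(-2 - 9*(-33) - 2*(-23)**2 + 18*(-23) - 23*(-33))/(1 + (-23)**2 - 9*(-23)) - 1*10117 = -48*(-2 + 297 - 2*529 - 414 + 759)/(1 + 529 + 207) - 10117 = -48*(-2 + 297 - 1058 - 414 + 759)/737 - 10117 = -48*(-418)/737 - 10117 = -24*(-76/67) - 10117 = 1824/67 - 10117 = -676015/67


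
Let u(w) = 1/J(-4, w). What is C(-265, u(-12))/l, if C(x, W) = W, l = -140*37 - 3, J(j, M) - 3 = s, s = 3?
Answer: -1/31098 ≈ -3.2156e-5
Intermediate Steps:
J(j, M) = 6 (J(j, M) = 3 + 3 = 6)
u(w) = ⅙ (u(w) = 1/6 = ⅙)
l = -5183 (l = -5180 - 3 = -5183)
C(-265, u(-12))/l = (⅙)/(-5183) = (⅙)*(-1/5183) = -1/31098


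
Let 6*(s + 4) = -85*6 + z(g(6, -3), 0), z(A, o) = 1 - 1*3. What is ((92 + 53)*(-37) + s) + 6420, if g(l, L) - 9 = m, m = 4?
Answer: 2897/3 ≈ 965.67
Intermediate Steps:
g(l, L) = 13 (g(l, L) = 9 + 4 = 13)
z(A, o) = -2 (z(A, o) = 1 - 3 = -2)
s = -268/3 (s = -4 + (-85*6 - 2)/6 = -4 + (-510 - 2)/6 = -4 + (⅙)*(-512) = -4 - 256/3 = -268/3 ≈ -89.333)
((92 + 53)*(-37) + s) + 6420 = ((92 + 53)*(-37) - 268/3) + 6420 = (145*(-37) - 268/3) + 6420 = (-5365 - 268/3) + 6420 = -16363/3 + 6420 = 2897/3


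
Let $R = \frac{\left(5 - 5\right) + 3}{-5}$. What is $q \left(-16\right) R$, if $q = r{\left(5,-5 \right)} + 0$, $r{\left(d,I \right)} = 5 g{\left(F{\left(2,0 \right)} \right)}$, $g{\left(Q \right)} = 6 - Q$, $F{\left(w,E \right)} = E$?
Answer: $288$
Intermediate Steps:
$r{\left(d,I \right)} = 30$ ($r{\left(d,I \right)} = 5 \left(6 - 0\right) = 5 \left(6 + 0\right) = 5 \cdot 6 = 30$)
$R = - \frac{3}{5}$ ($R = - \frac{\left(5 - 5\right) + 3}{5} = - \frac{0 + 3}{5} = \left(- \frac{1}{5}\right) 3 = - \frac{3}{5} \approx -0.6$)
$q = 30$ ($q = 30 + 0 = 30$)
$q \left(-16\right) R = 30 \left(-16\right) \left(- \frac{3}{5}\right) = \left(-480\right) \left(- \frac{3}{5}\right) = 288$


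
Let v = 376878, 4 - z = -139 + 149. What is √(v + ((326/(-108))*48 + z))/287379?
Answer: 4*√211909/862137 ≈ 0.0021358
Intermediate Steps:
z = -6 (z = 4 - (-139 + 149) = 4 - 1*10 = 4 - 10 = -6)
√(v + ((326/(-108))*48 + z))/287379 = √(376878 + ((326/(-108))*48 - 6))/287379 = √(376878 + ((326*(-1/108))*48 - 6))*(1/287379) = √(376878 + (-163/54*48 - 6))*(1/287379) = √(376878 + (-1304/9 - 6))*(1/287379) = √(376878 - 1358/9)*(1/287379) = √(3390544/9)*(1/287379) = (4*√211909/3)*(1/287379) = 4*√211909/862137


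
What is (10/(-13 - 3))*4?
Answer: -5/2 ≈ -2.5000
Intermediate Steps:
(10/(-13 - 3))*4 = (10/(-16))*4 = -1/16*10*4 = -5/8*4 = -5/2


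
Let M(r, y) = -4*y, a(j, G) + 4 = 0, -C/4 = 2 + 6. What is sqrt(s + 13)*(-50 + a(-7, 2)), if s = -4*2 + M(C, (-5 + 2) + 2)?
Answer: -162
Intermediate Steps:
C = -32 (C = -4*(2 + 6) = -4*8 = -32)
a(j, G) = -4 (a(j, G) = -4 + 0 = -4)
s = -4 (s = -4*2 - 4*((-5 + 2) + 2) = -8 - 4*(-3 + 2) = -8 - 4*(-1) = -8 + 4 = -4)
sqrt(s + 13)*(-50 + a(-7, 2)) = sqrt(-4 + 13)*(-50 - 4) = sqrt(9)*(-54) = 3*(-54) = -162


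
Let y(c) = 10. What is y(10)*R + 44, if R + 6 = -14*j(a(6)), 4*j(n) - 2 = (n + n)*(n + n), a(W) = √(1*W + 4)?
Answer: -1486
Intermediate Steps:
a(W) = √(4 + W) (a(W) = √(W + 4) = √(4 + W))
j(n) = ½ + n² (j(n) = ½ + ((n + n)*(n + n))/4 = ½ + ((2*n)*(2*n))/4 = ½ + (4*n²)/4 = ½ + n²)
R = -153 (R = -6 - 14*(½ + (√(4 + 6))²) = -6 - 14*(½ + (√10)²) = -6 - 14*(½ + 10) = -6 - 14*21/2 = -6 - 147 = -153)
y(10)*R + 44 = 10*(-153) + 44 = -1530 + 44 = -1486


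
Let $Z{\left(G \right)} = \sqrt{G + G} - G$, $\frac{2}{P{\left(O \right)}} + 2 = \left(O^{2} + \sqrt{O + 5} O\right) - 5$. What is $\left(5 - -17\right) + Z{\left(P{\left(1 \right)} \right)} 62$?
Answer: $22 + \frac{124}{6 - \sqrt{6}} + \frac{744 i}{\left(6 - \sqrt{6}\right)^{\frac{3}{2}}} - \frac{124 i \sqrt{6}}{\left(6 - \sqrt{6}\right)^{\frac{3}{2}}} \approx 56.925 + 65.808 i$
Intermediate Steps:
$P{\left(O \right)} = \frac{2}{-7 + O^{2} + O \sqrt{5 + O}}$ ($P{\left(O \right)} = \frac{2}{-2 - \left(5 - O^{2} - \sqrt{O + 5} O\right)} = \frac{2}{-2 - \left(5 - O^{2} - \sqrt{5 + O} O\right)} = \frac{2}{-2 - \left(5 - O^{2} - O \sqrt{5 + O}\right)} = \frac{2}{-2 + \left(-5 + O^{2} + O \sqrt{5 + O}\right)} = \frac{2}{-7 + O^{2} + O \sqrt{5 + O}}$)
$Z{\left(G \right)} = - G + \sqrt{2} \sqrt{G}$ ($Z{\left(G \right)} = \sqrt{2 G} - G = \sqrt{2} \sqrt{G} - G = - G + \sqrt{2} \sqrt{G}$)
$\left(5 - -17\right) + Z{\left(P{\left(1 \right)} \right)} 62 = \left(5 - -17\right) + \left(- \frac{2}{-7 + 1^{2} + 1 \sqrt{5 + 1}} + \sqrt{2} \sqrt{\frac{2}{-7 + 1^{2} + 1 \sqrt{5 + 1}}}\right) 62 = \left(5 + 17\right) + \left(- \frac{2}{-7 + 1 + 1 \sqrt{6}} + \sqrt{2} \sqrt{\frac{2}{-7 + 1 + 1 \sqrt{6}}}\right) 62 = 22 + \left(- \frac{2}{-7 + 1 + \sqrt{6}} + \sqrt{2} \sqrt{\frac{2}{-7 + 1 + \sqrt{6}}}\right) 62 = 22 + \left(- \frac{2}{-6 + \sqrt{6}} + \sqrt{2} \sqrt{\frac{2}{-6 + \sqrt{6}}}\right) 62 = 22 + \left(- \frac{2}{-6 + \sqrt{6}} + \sqrt{2} \sqrt{2} \frac{i}{\sqrt{6 - \sqrt{6}}}\right) 62 = 22 + \left(- \frac{2}{-6 + \sqrt{6}} + \frac{2 i}{\sqrt{6 - \sqrt{6}}}\right) 62 = 22 - \left(\frac{124}{-6 + \sqrt{6}} - \frac{124 i}{\sqrt{6 - \sqrt{6}}}\right) = 22 - \frac{124}{-6 + \sqrt{6}} + \frac{124 i}{\sqrt{6 - \sqrt{6}}}$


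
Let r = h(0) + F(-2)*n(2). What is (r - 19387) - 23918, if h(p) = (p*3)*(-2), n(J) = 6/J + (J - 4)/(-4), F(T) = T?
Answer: -43312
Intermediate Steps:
n(J) = 1 + 6/J - J/4 (n(J) = 6/J + (-4 + J)*(-¼) = 6/J + (1 - J/4) = 1 + 6/J - J/4)
h(p) = -6*p (h(p) = (3*p)*(-2) = -6*p)
r = -7 (r = -6*0 - 2*(1 + 6/2 - ¼*2) = 0 - 2*(1 + 6*(½) - ½) = 0 - 2*(1 + 3 - ½) = 0 - 2*7/2 = 0 - 7 = -7)
(r - 19387) - 23918 = (-7 - 19387) - 23918 = -19394 - 23918 = -43312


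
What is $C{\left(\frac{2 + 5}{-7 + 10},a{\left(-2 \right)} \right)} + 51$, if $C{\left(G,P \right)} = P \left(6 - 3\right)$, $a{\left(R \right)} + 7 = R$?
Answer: $24$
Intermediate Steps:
$a{\left(R \right)} = -7 + R$
$C{\left(G,P \right)} = 3 P$ ($C{\left(G,P \right)} = P \left(6 - 3\right) = P 3 = 3 P$)
$C{\left(\frac{2 + 5}{-7 + 10},a{\left(-2 \right)} \right)} + 51 = 3 \left(-7 - 2\right) + 51 = 3 \left(-9\right) + 51 = -27 + 51 = 24$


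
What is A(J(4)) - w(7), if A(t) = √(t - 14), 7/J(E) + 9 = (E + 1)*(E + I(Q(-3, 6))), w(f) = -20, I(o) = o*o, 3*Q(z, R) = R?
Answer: 20 + I*√13237/31 ≈ 20.0 + 3.7114*I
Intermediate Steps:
Q(z, R) = R/3
I(o) = o²
J(E) = 7/(-9 + (1 + E)*(4 + E)) (J(E) = 7/(-9 + (E + 1)*(E + ((⅓)*6)²)) = 7/(-9 + (1 + E)*(E + 2²)) = 7/(-9 + (1 + E)*(E + 4)) = 7/(-9 + (1 + E)*(4 + E)))
A(t) = √(-14 + t)
A(J(4)) - w(7) = √(-14 + 7/(-5 + 4² + 5*4)) - 1*(-20) = √(-14 + 7/(-5 + 16 + 20)) + 20 = √(-14 + 7/31) + 20 = √(-427/31) + 20 = I*√13237/31 + 20 = 20 + I*√13237/31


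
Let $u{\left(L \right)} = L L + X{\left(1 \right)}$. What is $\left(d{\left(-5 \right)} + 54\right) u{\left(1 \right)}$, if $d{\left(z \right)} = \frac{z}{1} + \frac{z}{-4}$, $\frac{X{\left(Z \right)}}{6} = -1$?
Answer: $- \frac{1005}{4} \approx -251.25$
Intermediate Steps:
$X{\left(Z \right)} = -6$ ($X{\left(Z \right)} = 6 \left(-1\right) = -6$)
$u{\left(L \right)} = -6 + L^{2}$ ($u{\left(L \right)} = L L - 6 = L^{2} - 6 = -6 + L^{2}$)
$d{\left(z \right)} = \frac{3 z}{4}$ ($d{\left(z \right)} = z 1 + z \left(- \frac{1}{4}\right) = z - \frac{z}{4} = \frac{3 z}{4}$)
$\left(d{\left(-5 \right)} + 54\right) u{\left(1 \right)} = \left(\frac{3}{4} \left(-5\right) + 54\right) \left(-6 + 1^{2}\right) = \left(- \frac{15}{4} + 54\right) \left(-6 + 1\right) = \frac{201}{4} \left(-5\right) = - \frac{1005}{4}$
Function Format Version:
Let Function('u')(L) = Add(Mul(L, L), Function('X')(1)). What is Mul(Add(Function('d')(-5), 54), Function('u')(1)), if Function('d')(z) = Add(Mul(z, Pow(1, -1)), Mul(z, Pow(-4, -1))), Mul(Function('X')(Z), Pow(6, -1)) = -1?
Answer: Rational(-1005, 4) ≈ -251.25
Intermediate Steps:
Function('X')(Z) = -6 (Function('X')(Z) = Mul(6, -1) = -6)
Function('u')(L) = Add(-6, Pow(L, 2)) (Function('u')(L) = Add(Mul(L, L), -6) = Add(Pow(L, 2), -6) = Add(-6, Pow(L, 2)))
Function('d')(z) = Mul(Rational(3, 4), z) (Function('d')(z) = Add(Mul(z, 1), Mul(z, Rational(-1, 4))) = Add(z, Mul(Rational(-1, 4), z)) = Mul(Rational(3, 4), z))
Mul(Add(Function('d')(-5), 54), Function('u')(1)) = Mul(Add(Mul(Rational(3, 4), -5), 54), Add(-6, Pow(1, 2))) = Mul(Add(Rational(-15, 4), 54), Add(-6, 1)) = Mul(Rational(201, 4), -5) = Rational(-1005, 4)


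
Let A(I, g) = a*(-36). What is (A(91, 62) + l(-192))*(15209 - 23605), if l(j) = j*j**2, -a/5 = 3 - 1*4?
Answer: 59427458928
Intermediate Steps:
a = 5 (a = -5*(3 - 1*4) = -5*(3 - 4) = -5*(-1) = 5)
l(j) = j**3
A(I, g) = -180 (A(I, g) = 5*(-36) = -180)
(A(91, 62) + l(-192))*(15209 - 23605) = (-180 + (-192)**3)*(15209 - 23605) = (-180 - 7077888)*(-8396) = -7078068*(-8396) = 59427458928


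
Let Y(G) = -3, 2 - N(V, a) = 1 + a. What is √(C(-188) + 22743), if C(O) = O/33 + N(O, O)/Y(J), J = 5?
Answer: 2*√6173079/33 ≈ 150.58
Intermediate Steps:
N(V, a) = 1 - a (N(V, a) = 2 - (1 + a) = 2 + (-1 - a) = 1 - a)
C(O) = -⅓ + 4*O/11 (C(O) = O/33 + (1 - O)/(-3) = O*(1/33) + (1 - O)*(-⅓) = O/33 + (-⅓ + O/3) = -⅓ + 4*O/11)
√(C(-188) + 22743) = √((-⅓ + (4/11)*(-188)) + 22743) = √((-⅓ - 752/11) + 22743) = √(-2267/33 + 22743) = √(748252/33) = 2*√6173079/33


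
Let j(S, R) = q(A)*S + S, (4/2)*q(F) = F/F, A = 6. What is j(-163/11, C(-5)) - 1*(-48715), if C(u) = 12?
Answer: 1071241/22 ≈ 48693.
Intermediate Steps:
q(F) = ½ (q(F) = (F/F)/2 = (½)*1 = ½)
j(S, R) = 3*S/2 (j(S, R) = S/2 + S = 3*S/2)
j(-163/11, C(-5)) - 1*(-48715) = 3*(-163/11)/2 - 1*(-48715) = 3*(-163*1/11)/2 + 48715 = (3/2)*(-163/11) + 48715 = -489/22 + 48715 = 1071241/22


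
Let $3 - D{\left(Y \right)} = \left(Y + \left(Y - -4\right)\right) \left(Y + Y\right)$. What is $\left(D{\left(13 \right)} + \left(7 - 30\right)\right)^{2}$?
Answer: $640000$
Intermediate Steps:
$D{\left(Y \right)} = 3 - 2 Y \left(4 + 2 Y\right)$ ($D{\left(Y \right)} = 3 - \left(Y + \left(Y - -4\right)\right) \left(Y + Y\right) = 3 - \left(Y + \left(Y + 4\right)\right) 2 Y = 3 - \left(Y + \left(4 + Y\right)\right) 2 Y = 3 - \left(4 + 2 Y\right) 2 Y = 3 - 2 Y \left(4 + 2 Y\right)$)
$\left(D{\left(13 \right)} + \left(7 - 30\right)\right)^{2} = \left(\left(3 - 104 - 4 \cdot 13^{2}\right) + \left(7 - 30\right)\right)^{2} = \left(\left(3 - 104 - 676\right) + \left(7 - 30\right)\right)^{2} = \left(\left(3 - 104 - 676\right) - 23\right)^{2} = \left(-777 - 23\right)^{2} = \left(-800\right)^{2} = 640000$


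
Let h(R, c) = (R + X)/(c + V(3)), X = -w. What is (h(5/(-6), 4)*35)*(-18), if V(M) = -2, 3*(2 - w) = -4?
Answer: 2625/2 ≈ 1312.5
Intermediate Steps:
w = 10/3 (w = 2 - 1/3*(-4) = 2 + 4/3 = 10/3 ≈ 3.3333)
X = -10/3 (X = -1*10/3 = -10/3 ≈ -3.3333)
h(R, c) = (-10/3 + R)/(-2 + c) (h(R, c) = (R - 10/3)/(c - 2) = (-10/3 + R)/(-2 + c))
(h(5/(-6), 4)*35)*(-18) = (((-10/3 + 5/(-6))/(-2 + 4))*35)*(-18) = (((-10/3 + 5*(-1/6))/2)*35)*(-18) = (((-10/3 - 5/6)/2)*35)*(-18) = (((1/2)*(-25/6))*35)*(-18) = -25/12*35*(-18) = -875/12*(-18) = 2625/2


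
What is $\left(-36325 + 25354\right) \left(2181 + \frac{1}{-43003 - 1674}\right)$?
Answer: $- \frac{1069020120456}{44677} \approx -2.3928 \cdot 10^{7}$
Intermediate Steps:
$\left(-36325 + 25354\right) \left(2181 + \frac{1}{-43003 - 1674}\right) = - 10971 \left(2181 + \frac{1}{-44677}\right) = - 10971 \left(2181 - \frac{1}{44677}\right) = \left(-10971\right) \frac{97440536}{44677} = - \frac{1069020120456}{44677}$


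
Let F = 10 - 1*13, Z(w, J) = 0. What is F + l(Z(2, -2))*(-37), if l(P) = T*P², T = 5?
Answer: -3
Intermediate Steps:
F = -3 (F = 10 - 13 = -3)
l(P) = 5*P²
F + l(Z(2, -2))*(-37) = -3 + (5*0²)*(-37) = -3 + (5*0)*(-37) = -3 + 0*(-37) = -3 + 0 = -3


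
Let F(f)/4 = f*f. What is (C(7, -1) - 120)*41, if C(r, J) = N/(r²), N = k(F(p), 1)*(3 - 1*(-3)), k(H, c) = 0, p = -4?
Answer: -4920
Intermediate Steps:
F(f) = 4*f² (F(f) = 4*(f*f) = 4*f²)
N = 0 (N = 0*(3 - 1*(-3)) = 0*(3 + 3) = 0*6 = 0)
C(r, J) = 0 (C(r, J) = 0/(r²) = 0/r² = 0)
(C(7, -1) - 120)*41 = (0 - 120)*41 = -120*41 = -4920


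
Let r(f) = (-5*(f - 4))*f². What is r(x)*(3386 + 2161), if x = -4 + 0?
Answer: 3550080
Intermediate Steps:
x = -4
r(f) = f²*(20 - 5*f) (r(f) = (-5*(-4 + f))*f² = (20 - 5*f)*f² = f²*(20 - 5*f))
r(x)*(3386 + 2161) = (5*(-4)²*(4 - 1*(-4)))*(3386 + 2161) = (5*16*(4 + 4))*5547 = (5*16*8)*5547 = 640*5547 = 3550080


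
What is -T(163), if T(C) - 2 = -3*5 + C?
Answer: -150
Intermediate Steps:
T(C) = -13 + C (T(C) = 2 + (-3*5 + C) = 2 + (-15 + C) = -13 + C)
-T(163) = -(-13 + 163) = -1*150 = -150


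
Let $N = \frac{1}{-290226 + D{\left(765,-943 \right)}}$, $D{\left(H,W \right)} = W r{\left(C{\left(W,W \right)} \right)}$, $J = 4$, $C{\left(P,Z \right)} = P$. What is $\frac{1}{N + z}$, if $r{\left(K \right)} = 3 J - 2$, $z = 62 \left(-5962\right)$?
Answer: $- \frac{299656}{110766042465} \approx -2.7053 \cdot 10^{-6}$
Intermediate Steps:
$z = -369644$
$r{\left(K \right)} = 10$ ($r{\left(K \right)} = 3 \cdot 4 - 2 = 12 - 2 = 10$)
$D{\left(H,W \right)} = 10 W$ ($D{\left(H,W \right)} = W 10 = 10 W$)
$N = - \frac{1}{299656}$ ($N = \frac{1}{-290226 + 10 \left(-943\right)} = \frac{1}{-290226 - 9430} = \frac{1}{-299656} = - \frac{1}{299656} \approx -3.3372 \cdot 10^{-6}$)
$\frac{1}{N + z} = \frac{1}{- \frac{1}{299656} - 369644} = \frac{1}{- \frac{110766042465}{299656}} = - \frac{299656}{110766042465}$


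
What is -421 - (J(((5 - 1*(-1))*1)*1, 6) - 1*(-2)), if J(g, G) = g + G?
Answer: -435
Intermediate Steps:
J(g, G) = G + g
-421 - (J(((5 - 1*(-1))*1)*1, 6) - 1*(-2)) = -421 - ((6 + ((5 - 1*(-1))*1)*1) - 1*(-2)) = -421 - ((6 + ((5 + 1)*1)*1) + 2) = -421 - ((6 + (6*1)*1) + 2) = -421 - ((6 + 6*1) + 2) = -421 - ((6 + 6) + 2) = -421 - (12 + 2) = -421 - 1*14 = -421 - 14 = -435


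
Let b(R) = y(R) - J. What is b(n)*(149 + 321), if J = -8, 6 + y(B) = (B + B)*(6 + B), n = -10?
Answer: 38540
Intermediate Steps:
y(B) = -6 + 2*B*(6 + B) (y(B) = -6 + (B + B)*(6 + B) = -6 + (2*B)*(6 + B) = -6 + 2*B*(6 + B))
b(R) = 2 + 2*R² + 12*R (b(R) = (-6 + 2*R² + 12*R) - 1*(-8) = (-6 + 2*R² + 12*R) + 8 = 2 + 2*R² + 12*R)
b(n)*(149 + 321) = (2 + 2*(-10)² + 12*(-10))*(149 + 321) = (2 + 2*100 - 120)*470 = (2 + 200 - 120)*470 = 82*470 = 38540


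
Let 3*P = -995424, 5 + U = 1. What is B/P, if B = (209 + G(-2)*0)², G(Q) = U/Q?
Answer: -43681/331808 ≈ -0.13165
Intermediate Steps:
U = -4 (U = -5 + 1 = -4)
G(Q) = -4/Q
P = -331808 (P = (⅓)*(-995424) = -331808)
B = 43681 (B = (209 - 4/(-2)*0)² = (209 - 4*(-½)*0)² = (209 + 2*0)² = (209 + 0)² = 209² = 43681)
B/P = 43681/(-331808) = 43681*(-1/331808) = -43681/331808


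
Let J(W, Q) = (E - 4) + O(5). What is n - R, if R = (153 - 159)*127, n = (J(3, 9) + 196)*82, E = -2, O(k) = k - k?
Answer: 16342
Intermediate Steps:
O(k) = 0
J(W, Q) = -6 (J(W, Q) = (-2 - 4) + 0 = -6 + 0 = -6)
n = 15580 (n = (-6 + 196)*82 = 190*82 = 15580)
R = -762 (R = -6*127 = -762)
n - R = 15580 - 1*(-762) = 15580 + 762 = 16342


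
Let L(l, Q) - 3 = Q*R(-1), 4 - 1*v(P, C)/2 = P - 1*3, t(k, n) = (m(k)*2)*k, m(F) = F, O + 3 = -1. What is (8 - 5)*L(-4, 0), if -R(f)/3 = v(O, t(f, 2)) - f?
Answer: 9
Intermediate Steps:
O = -4 (O = -3 - 1 = -4)
t(k, n) = 2*k**2 (t(k, n) = (k*2)*k = (2*k)*k = 2*k**2)
v(P, C) = 14 - 2*P (v(P, C) = 8 - 2*(P - 1*3) = 8 - 2*(P - 3) = 8 - 2*(-3 + P) = 8 + (6 - 2*P) = 14 - 2*P)
R(f) = -66 + 3*f (R(f) = -3*((14 - 2*(-4)) - f) = -3*((14 + 8) - f) = -3*(22 - f) = -66 + 3*f)
L(l, Q) = 3 - 69*Q (L(l, Q) = 3 + Q*(-66 + 3*(-1)) = 3 + Q*(-66 - 3) = 3 + Q*(-69) = 3 - 69*Q)
(8 - 5)*L(-4, 0) = (8 - 5)*(3 - 69*0) = 3*(3 + 0) = 3*3 = 9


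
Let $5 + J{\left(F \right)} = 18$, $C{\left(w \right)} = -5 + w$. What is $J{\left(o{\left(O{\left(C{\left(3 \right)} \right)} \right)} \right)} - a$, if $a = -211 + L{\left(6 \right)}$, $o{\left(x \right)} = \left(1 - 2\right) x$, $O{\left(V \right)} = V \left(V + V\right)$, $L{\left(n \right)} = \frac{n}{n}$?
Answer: $223$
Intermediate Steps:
$L{\left(n \right)} = 1$
$O{\left(V \right)} = 2 V^{2}$ ($O{\left(V \right)} = V 2 V = 2 V^{2}$)
$o{\left(x \right)} = - x$
$J{\left(F \right)} = 13$ ($J{\left(F \right)} = -5 + 18 = 13$)
$a = -210$ ($a = -211 + 1 = -210$)
$J{\left(o{\left(O{\left(C{\left(3 \right)} \right)} \right)} \right)} - a = 13 - -210 = 13 + 210 = 223$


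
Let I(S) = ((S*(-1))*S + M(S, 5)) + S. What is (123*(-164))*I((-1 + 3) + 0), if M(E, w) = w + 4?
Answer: -141204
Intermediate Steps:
M(E, w) = 4 + w
I(S) = 9 + S - S² (I(S) = ((S*(-1))*S + (4 + 5)) + S = ((-S)*S + 9) + S = (-S² + 9) + S = (9 - S²) + S = 9 + S - S²)
(123*(-164))*I((-1 + 3) + 0) = (123*(-164))*(9 + ((-1 + 3) + 0) - ((-1 + 3) + 0)²) = -20172*(9 + (2 + 0) - (2 + 0)²) = -20172*(9 + 2 - 1*2²) = -20172*(9 + 2 - 1*4) = -20172*(9 + 2 - 4) = -20172*7 = -141204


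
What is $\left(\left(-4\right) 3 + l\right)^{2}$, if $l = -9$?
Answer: $441$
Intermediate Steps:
$\left(\left(-4\right) 3 + l\right)^{2} = \left(\left(-4\right) 3 - 9\right)^{2} = \left(-12 - 9\right)^{2} = \left(-21\right)^{2} = 441$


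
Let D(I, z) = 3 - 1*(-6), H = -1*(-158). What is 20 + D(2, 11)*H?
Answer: 1442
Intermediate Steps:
H = 158
D(I, z) = 9 (D(I, z) = 3 + 6 = 9)
20 + D(2, 11)*H = 20 + 9*158 = 20 + 1422 = 1442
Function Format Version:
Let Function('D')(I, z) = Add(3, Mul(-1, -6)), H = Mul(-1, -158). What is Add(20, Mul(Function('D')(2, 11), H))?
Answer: 1442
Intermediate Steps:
H = 158
Function('D')(I, z) = 9 (Function('D')(I, z) = Add(3, 6) = 9)
Add(20, Mul(Function('D')(2, 11), H)) = Add(20, Mul(9, 158)) = Add(20, 1422) = 1442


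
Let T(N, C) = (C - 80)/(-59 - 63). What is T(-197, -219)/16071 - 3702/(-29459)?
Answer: 7267178965/57759141858 ≈ 0.12582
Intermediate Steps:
T(N, C) = 40/61 - C/122 (T(N, C) = (-80 + C)/(-122) = (-80 + C)*(-1/122) = 40/61 - C/122)
T(-197, -219)/16071 - 3702/(-29459) = (40/61 - 1/122*(-219))/16071 - 3702/(-29459) = (40/61 + 219/122)*(1/16071) - 3702*(-1/29459) = (299/122)*(1/16071) + 3702/29459 = 299/1960662 + 3702/29459 = 7267178965/57759141858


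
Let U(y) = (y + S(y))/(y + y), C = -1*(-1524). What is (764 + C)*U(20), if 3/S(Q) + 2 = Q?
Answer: 17303/15 ≈ 1153.5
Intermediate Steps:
S(Q) = 3/(-2 + Q)
C = 1524
U(y) = (y + 3/(-2 + y))/(2*y) (U(y) = (y + 3/(-2 + y))/(y + y) = (y + 3/(-2 + y))/((2*y)) = (y + 3/(-2 + y))*(1/(2*y)) = (y + 3/(-2 + y))/(2*y))
(764 + C)*U(20) = (764 + 1524)*((½)*(3 + 20*(-2 + 20))/(20*(-2 + 20))) = 2288*((½)*(1/20)*(3 + 20*18)/18) = 2288*((½)*(1/20)*(1/18)*(3 + 360)) = 2288*((½)*(1/20)*(1/18)*363) = 2288*(121/240) = 17303/15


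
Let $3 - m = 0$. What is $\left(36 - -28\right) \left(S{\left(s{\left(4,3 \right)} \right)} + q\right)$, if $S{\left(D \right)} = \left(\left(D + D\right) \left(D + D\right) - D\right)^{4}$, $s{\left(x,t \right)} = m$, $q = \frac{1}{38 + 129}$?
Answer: $\frac{12675123712}{167} \approx 7.5899 \cdot 10^{7}$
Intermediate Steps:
$m = 3$ ($m = 3 - 0 = 3 + 0 = 3$)
$q = \frac{1}{167} \approx 0.005988$
$s{\left(x,t \right)} = 3$
$S{\left(D \right)} = \left(- D + 4 D^{2}\right)^{4}$ ($S{\left(D \right)} = \left(2 D 2 D - D\right)^{4} = \left(4 D^{2} - D\right)^{4} = \left(- D + 4 D^{2}\right)^{4}$)
$\left(36 - -28\right) \left(S{\left(s{\left(4,3 \right)} \right)} + q\right) = \left(36 - -28\right) \left(3^{4} \left(-1 + 4 \cdot 3\right)^{4} + \frac{1}{167}\right) = \left(36 + 28\right) \left(81 \left(-1 + 12\right)^{4} + \frac{1}{167}\right) = 64 \left(81 \cdot 11^{4} + \frac{1}{167}\right) = 64 \left(81 \cdot 14641 + \frac{1}{167}\right) = 64 \left(1185921 + \frac{1}{167}\right) = 64 \cdot \frac{198048808}{167} = \frac{12675123712}{167}$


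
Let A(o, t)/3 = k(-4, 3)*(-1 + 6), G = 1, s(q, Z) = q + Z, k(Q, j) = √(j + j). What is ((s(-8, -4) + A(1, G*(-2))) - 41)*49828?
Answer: -2640884 + 747420*√6 ≈ -8.1009e+5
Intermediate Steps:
k(Q, j) = √2*√j (k(Q, j) = √(2*j) = √2*√j)
s(q, Z) = Z + q
A(o, t) = 15*√6 (A(o, t) = 3*((√2*√3)*(-1 + 6)) = 3*(√6*5) = 3*(5*√6) = 15*√6)
((s(-8, -4) + A(1, G*(-2))) - 41)*49828 = (((-4 - 8) + 15*√6) - 41)*49828 = ((-12 + 15*√6) - 41)*49828 = (-53 + 15*√6)*49828 = -2640884 + 747420*√6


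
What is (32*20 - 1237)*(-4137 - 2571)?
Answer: 4004676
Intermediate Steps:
(32*20 - 1237)*(-4137 - 2571) = (640 - 1237)*(-6708) = -597*(-6708) = 4004676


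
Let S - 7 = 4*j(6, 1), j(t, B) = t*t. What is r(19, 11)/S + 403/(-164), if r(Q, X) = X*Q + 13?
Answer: -24445/24764 ≈ -0.98712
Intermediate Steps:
j(t, B) = t²
r(Q, X) = 13 + Q*X (r(Q, X) = Q*X + 13 = 13 + Q*X)
S = 151 (S = 7 + 4*6² = 7 + 4*36 = 7 + 144 = 151)
r(19, 11)/S + 403/(-164) = (13 + 19*11)/151 + 403/(-164) = (13 + 209)*(1/151) + 403*(-1/164) = 222*(1/151) - 403/164 = 222/151 - 403/164 = -24445/24764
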